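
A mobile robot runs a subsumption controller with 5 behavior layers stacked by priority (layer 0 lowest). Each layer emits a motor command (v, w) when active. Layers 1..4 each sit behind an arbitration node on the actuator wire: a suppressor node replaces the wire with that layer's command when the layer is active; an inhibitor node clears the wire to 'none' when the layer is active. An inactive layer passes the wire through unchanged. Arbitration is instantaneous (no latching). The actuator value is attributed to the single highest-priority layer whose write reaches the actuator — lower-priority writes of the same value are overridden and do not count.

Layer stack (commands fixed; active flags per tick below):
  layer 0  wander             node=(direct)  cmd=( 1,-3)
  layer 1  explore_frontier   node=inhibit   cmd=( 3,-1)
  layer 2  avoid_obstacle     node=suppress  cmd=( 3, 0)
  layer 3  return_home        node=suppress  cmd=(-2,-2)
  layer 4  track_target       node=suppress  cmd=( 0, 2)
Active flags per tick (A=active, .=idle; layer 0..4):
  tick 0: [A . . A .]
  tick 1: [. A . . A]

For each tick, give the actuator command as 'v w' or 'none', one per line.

tick 0:
  [0] wander on; wire := (1, -3)
  [1] explore_frontier off; pass (1, -3)
  [2] avoid_obstacle off; pass (1, -3)
  [3] return_home on (suppress); wire := (-2, -2)
  [4] track_target off; pass (-2, -2)
  output (-2, -2)
tick 1:
  [0] wander off; wire := none
  [1] explore_frontier on (inhibit); wire := none
  [2] avoid_obstacle off; pass none
  [3] return_home off; pass none
  [4] track_target on (suppress); wire := (0, 2)
  output (0, 2)

-2 -2
0 2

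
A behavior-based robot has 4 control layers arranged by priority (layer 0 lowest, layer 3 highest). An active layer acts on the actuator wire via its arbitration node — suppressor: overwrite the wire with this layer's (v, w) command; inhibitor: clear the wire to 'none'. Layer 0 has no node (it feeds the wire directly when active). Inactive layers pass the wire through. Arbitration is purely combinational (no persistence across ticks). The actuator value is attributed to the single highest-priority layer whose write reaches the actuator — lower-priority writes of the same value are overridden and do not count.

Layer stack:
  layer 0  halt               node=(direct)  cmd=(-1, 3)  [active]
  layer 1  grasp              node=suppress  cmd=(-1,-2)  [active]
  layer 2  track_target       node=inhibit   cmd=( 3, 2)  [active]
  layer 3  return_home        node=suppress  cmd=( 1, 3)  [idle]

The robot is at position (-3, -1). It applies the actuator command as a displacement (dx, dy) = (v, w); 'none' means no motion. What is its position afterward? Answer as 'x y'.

-3 -1

L0 halt: active, feeds wire = (-1, 3)
L1 grasp: active, suppressor → wire = (-1, -2)
L2 track_target: active, inhibitor → wire = none
L3 return_home: idle → wire stays none
actuator = none
position: (-3, -1) + none = (-3, -1)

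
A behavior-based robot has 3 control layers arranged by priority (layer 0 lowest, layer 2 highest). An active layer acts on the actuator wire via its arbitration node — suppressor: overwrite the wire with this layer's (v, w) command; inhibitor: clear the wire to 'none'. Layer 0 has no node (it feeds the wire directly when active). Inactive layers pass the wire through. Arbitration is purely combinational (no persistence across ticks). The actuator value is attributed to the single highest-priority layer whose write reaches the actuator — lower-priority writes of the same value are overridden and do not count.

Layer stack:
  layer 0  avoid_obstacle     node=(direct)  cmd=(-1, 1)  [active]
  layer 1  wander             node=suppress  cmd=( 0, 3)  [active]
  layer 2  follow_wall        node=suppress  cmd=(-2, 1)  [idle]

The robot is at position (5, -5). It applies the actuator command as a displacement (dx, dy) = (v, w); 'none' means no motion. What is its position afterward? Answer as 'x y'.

layer 0 (avoid_obstacle) active — direct: (-1, 1)
layer 1 (wander) active — suppresses: (0, 3)
layer 2 (follow_wall) idle — unchanged: (0, 3)
→ actuator (0, 3)
position: (5, -5) + (0, 3) = (5, -2)

5 -2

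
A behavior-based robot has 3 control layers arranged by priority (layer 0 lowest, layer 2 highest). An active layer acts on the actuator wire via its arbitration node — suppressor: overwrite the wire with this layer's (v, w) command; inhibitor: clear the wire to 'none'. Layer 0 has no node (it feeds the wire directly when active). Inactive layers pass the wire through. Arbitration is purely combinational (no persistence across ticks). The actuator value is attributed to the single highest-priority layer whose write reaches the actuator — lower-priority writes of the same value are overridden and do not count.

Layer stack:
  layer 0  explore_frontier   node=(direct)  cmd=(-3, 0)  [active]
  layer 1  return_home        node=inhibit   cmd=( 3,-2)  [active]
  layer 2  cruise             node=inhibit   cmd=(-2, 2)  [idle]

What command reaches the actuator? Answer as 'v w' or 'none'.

none

layer 0 (explore_frontier) active — direct: (-3, 0)
layer 1 (return_home) active — inhibits: none
layer 2 (cruise) idle — unchanged: none
→ actuator none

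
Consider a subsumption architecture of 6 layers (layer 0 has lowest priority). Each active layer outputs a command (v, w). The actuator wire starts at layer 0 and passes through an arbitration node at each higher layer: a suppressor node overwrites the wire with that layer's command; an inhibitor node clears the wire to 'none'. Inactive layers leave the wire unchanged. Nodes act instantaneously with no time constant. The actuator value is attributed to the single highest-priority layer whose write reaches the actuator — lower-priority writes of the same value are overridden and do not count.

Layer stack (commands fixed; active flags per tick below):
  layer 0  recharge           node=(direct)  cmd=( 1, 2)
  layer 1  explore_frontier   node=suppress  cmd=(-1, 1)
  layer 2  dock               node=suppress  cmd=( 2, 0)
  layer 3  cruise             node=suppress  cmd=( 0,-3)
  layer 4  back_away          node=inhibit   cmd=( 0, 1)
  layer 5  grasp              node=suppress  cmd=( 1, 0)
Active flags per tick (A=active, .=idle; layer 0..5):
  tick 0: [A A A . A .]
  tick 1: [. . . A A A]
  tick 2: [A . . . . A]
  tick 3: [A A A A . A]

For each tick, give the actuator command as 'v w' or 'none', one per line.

tick 0:
  [0] recharge on; wire := (1, 2)
  [1] explore_frontier on (suppress); wire := (-1, 1)
  [2] dock on (suppress); wire := (2, 0)
  [3] cruise off; pass (2, 0)
  [4] back_away on (inhibit); wire := none
  [5] grasp off; pass none
  output none
tick 1:
  [0] recharge off; wire := none
  [1] explore_frontier off; pass none
  [2] dock off; pass none
  [3] cruise on (suppress); wire := (0, -3)
  [4] back_away on (inhibit); wire := none
  [5] grasp on (suppress); wire := (1, 0)
  output (1, 0)
tick 2:
  [0] recharge on; wire := (1, 2)
  [1] explore_frontier off; pass (1, 2)
  [2] dock off; pass (1, 2)
  [3] cruise off; pass (1, 2)
  [4] back_away off; pass (1, 2)
  [5] grasp on (suppress); wire := (1, 0)
  output (1, 0)
tick 3:
  [0] recharge on; wire := (1, 2)
  [1] explore_frontier on (suppress); wire := (-1, 1)
  [2] dock on (suppress); wire := (2, 0)
  [3] cruise on (suppress); wire := (0, -3)
  [4] back_away off; pass (0, -3)
  [5] grasp on (suppress); wire := (1, 0)
  output (1, 0)

none
1 0
1 0
1 0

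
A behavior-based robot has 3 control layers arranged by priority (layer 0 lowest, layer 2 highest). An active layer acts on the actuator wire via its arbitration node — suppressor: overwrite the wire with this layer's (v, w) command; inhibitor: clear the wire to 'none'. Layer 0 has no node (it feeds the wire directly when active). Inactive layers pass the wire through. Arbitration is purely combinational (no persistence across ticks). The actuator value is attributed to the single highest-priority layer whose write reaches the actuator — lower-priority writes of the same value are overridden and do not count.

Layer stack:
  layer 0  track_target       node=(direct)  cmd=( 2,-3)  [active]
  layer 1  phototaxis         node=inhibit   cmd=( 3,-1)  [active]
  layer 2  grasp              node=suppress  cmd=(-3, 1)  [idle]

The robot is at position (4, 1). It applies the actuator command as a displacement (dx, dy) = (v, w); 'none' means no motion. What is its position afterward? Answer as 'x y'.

L0 track_target: active, feeds wire = (2, -3)
L1 phototaxis: active, inhibitor → wire = none
L2 grasp: idle → wire stays none
actuator = none
position: (4, 1) + none = (4, 1)

4 1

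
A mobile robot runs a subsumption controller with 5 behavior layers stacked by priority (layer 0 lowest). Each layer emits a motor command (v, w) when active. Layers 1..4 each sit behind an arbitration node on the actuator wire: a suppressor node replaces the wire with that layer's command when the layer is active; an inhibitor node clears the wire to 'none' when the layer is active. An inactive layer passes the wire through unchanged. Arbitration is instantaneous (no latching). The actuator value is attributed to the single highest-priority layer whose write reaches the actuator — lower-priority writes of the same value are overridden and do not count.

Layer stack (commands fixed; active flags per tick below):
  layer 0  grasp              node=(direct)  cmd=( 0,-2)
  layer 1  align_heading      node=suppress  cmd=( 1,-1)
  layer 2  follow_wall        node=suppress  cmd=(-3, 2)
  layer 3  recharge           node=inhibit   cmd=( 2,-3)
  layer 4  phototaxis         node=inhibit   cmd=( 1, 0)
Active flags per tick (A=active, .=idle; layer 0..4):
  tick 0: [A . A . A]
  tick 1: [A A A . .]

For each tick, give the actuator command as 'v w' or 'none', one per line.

none
-3 2

tick 0:
  layer 0 (grasp) active — direct: (0, -2)
  layer 1 (align_heading) idle — unchanged: (0, -2)
  layer 2 (follow_wall) active — suppresses: (-3, 2)
  layer 3 (recharge) idle — unchanged: (-3, 2)
  layer 4 (phototaxis) active — inhibits: none
  → actuator none
tick 1:
  layer 0 (grasp) active — direct: (0, -2)
  layer 1 (align_heading) active — suppresses: (1, -1)
  layer 2 (follow_wall) active — suppresses: (-3, 2)
  layer 3 (recharge) idle — unchanged: (-3, 2)
  layer 4 (phototaxis) idle — unchanged: (-3, 2)
  → actuator (-3, 2)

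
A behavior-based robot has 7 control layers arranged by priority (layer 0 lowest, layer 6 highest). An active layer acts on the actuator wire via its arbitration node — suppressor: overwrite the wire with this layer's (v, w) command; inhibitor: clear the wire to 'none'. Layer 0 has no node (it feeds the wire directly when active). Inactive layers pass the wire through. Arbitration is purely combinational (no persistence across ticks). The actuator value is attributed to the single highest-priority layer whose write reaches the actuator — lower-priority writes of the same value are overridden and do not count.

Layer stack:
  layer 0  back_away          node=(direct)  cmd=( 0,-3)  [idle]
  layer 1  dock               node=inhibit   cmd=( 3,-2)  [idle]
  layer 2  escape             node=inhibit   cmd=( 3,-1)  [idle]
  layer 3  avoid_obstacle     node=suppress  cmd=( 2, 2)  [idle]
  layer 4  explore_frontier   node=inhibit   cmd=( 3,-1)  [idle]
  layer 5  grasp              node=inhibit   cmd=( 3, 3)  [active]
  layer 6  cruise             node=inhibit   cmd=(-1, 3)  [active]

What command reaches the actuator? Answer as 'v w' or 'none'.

[0] back_away off; wire := none
[1] dock off; pass none
[2] escape off; pass none
[3] avoid_obstacle off; pass none
[4] explore_frontier off; pass none
[5] grasp on (inhibit); wire := none
[6] cruise on (inhibit); wire := none
output none

none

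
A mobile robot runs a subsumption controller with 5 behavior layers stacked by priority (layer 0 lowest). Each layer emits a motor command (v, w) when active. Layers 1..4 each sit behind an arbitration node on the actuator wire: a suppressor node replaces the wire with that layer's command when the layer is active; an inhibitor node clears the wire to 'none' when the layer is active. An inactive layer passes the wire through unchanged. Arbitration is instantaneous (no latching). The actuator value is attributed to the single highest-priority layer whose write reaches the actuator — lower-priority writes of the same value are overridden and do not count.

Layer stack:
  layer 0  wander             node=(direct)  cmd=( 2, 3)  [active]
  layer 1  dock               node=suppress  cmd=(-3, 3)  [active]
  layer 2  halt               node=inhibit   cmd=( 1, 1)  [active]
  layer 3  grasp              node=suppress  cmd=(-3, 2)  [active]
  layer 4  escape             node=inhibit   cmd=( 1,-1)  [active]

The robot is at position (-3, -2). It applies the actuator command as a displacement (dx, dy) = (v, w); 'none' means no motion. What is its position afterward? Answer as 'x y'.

-3 -2

[0] wander on; wire := (2, 3)
[1] dock on (suppress); wire := (-3, 3)
[2] halt on (inhibit); wire := none
[3] grasp on (suppress); wire := (-3, 2)
[4] escape on (inhibit); wire := none
output none
position: (-3, -2) + none = (-3, -2)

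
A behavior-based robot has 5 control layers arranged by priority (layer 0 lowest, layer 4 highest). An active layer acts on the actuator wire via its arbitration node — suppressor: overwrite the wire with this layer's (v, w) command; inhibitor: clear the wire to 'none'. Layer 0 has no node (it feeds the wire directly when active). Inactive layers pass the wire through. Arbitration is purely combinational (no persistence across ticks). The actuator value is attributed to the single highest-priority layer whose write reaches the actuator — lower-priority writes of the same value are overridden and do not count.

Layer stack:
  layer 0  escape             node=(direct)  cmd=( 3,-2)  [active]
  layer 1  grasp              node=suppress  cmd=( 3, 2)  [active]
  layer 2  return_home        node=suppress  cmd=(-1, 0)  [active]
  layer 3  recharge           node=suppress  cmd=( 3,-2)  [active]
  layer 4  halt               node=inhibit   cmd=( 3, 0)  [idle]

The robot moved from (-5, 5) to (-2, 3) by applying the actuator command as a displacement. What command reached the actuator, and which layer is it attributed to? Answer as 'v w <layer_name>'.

3 -2 recharge

displacement = (-2, 3) − (-5, 5) = (3, -2)
[0] escape on; wire := (3, -2)
[1] grasp on (suppress); wire := (3, 2)
[2] return_home on (suppress); wire := (-1, 0)
[3] recharge on (suppress); wire := (3, -2)
[4] halt off; pass (3, -2)
output (3, -2) — from layer 3 (recharge)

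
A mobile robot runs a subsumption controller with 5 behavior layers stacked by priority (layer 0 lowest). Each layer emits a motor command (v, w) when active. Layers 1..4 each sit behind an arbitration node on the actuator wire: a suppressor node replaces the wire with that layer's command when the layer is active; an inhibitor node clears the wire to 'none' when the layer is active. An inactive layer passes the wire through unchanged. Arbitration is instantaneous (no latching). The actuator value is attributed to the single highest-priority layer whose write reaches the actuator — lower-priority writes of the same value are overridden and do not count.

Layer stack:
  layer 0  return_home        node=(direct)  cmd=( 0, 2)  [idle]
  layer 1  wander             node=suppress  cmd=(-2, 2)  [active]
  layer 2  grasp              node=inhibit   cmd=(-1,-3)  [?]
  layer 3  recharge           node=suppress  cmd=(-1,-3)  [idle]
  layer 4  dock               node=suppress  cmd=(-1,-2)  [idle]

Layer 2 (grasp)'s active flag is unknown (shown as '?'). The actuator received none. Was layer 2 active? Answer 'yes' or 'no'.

yes

If layer 2 is active=yes:
  actuator would be none
If layer 2 is active=no:
  actuator would be (-2, 2)
Observed none, so layer 2 was active.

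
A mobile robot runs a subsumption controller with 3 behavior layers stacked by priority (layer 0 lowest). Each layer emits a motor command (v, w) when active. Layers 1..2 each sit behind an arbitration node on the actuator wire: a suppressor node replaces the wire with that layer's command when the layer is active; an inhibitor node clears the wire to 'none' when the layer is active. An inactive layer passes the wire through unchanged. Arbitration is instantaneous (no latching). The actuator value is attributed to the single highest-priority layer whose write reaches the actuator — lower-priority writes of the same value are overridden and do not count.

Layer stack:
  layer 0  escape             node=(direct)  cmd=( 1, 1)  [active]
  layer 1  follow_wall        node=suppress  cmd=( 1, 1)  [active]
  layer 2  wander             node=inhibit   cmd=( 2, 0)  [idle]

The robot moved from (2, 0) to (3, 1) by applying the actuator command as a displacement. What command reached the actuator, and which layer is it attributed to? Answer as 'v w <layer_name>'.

displacement = (3, 1) − (2, 0) = (1, 1)
[0] escape on; wire := (1, 1)
[1] follow_wall on (suppress); wire := (1, 1)
[2] wander off; pass (1, 1)
output (1, 1) — from layer 1 (follow_wall)

1 1 follow_wall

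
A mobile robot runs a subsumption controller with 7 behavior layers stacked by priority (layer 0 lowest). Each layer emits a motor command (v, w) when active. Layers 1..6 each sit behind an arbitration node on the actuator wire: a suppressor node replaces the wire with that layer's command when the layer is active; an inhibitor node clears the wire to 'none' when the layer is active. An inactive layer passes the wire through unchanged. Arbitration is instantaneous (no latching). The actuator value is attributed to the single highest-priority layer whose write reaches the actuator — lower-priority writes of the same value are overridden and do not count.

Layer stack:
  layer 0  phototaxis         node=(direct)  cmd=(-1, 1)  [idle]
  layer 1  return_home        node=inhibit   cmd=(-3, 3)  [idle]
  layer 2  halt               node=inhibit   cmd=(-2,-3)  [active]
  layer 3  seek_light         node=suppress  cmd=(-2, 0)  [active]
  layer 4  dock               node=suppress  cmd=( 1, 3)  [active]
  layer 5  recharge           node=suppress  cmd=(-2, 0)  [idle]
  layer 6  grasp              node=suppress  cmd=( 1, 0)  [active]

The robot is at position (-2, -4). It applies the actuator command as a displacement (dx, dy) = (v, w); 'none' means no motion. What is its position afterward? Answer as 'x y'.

L0 phototaxis: idle → wire = none
L1 return_home: idle → wire stays none
L2 halt: active, inhibitor → wire = none
L3 seek_light: active, suppressor → wire = (-2, 0)
L4 dock: active, suppressor → wire = (1, 3)
L5 recharge: idle → wire stays (1, 3)
L6 grasp: active, suppressor → wire = (1, 0)
actuator = (1, 0)
position: (-2, -4) + (1, 0) = (-1, -4)

-1 -4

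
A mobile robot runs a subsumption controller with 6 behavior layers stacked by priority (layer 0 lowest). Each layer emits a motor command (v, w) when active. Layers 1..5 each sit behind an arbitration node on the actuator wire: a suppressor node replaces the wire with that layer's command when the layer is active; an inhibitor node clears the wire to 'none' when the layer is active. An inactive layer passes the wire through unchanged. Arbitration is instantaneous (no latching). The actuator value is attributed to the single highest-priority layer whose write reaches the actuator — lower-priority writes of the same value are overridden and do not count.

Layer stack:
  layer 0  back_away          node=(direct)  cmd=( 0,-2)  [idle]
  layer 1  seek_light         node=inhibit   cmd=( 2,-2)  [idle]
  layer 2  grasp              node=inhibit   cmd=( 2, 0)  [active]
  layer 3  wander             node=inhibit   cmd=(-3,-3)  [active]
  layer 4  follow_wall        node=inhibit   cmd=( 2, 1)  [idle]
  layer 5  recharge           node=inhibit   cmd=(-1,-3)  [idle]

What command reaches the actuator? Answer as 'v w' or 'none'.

none

layer 0 (back_away) idle — none
layer 1 (seek_light) idle — unchanged: none
layer 2 (grasp) active — inhibits: none
layer 3 (wander) active — inhibits: none
layer 4 (follow_wall) idle — unchanged: none
layer 5 (recharge) idle — unchanged: none
→ actuator none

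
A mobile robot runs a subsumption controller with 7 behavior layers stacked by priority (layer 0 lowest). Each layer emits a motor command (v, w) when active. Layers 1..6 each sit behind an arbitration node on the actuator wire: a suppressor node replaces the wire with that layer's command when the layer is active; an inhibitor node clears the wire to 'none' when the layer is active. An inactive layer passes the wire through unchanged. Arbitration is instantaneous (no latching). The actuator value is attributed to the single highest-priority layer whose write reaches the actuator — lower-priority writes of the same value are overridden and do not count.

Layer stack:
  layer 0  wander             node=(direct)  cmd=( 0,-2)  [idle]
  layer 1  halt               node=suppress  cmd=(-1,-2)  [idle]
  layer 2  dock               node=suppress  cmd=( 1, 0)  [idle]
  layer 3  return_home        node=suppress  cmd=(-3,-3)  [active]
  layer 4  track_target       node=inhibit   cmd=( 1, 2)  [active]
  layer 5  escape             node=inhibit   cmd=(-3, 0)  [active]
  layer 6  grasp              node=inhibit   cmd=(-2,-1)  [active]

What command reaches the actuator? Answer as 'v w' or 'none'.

none

[0] wander off; wire := none
[1] halt off; pass none
[2] dock off; pass none
[3] return_home on (suppress); wire := (-3, -3)
[4] track_target on (inhibit); wire := none
[5] escape on (inhibit); wire := none
[6] grasp on (inhibit); wire := none
output none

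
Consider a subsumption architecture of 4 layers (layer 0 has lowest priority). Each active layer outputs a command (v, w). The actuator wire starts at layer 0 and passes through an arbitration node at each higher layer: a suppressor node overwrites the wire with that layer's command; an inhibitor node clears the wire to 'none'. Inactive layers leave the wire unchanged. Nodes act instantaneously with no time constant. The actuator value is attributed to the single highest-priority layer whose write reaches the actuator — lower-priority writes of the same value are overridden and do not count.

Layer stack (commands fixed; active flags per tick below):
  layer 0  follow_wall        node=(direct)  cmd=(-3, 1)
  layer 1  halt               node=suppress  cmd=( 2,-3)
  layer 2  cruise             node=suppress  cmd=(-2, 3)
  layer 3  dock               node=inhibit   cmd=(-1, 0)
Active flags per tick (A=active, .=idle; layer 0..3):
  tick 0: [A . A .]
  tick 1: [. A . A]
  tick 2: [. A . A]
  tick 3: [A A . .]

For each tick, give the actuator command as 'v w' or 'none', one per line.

tick 0:
  [0] follow_wall on; wire := (-3, 1)
  [1] halt off; pass (-3, 1)
  [2] cruise on (suppress); wire := (-2, 3)
  [3] dock off; pass (-2, 3)
  output (-2, 3)
tick 1:
  [0] follow_wall off; wire := none
  [1] halt on (suppress); wire := (2, -3)
  [2] cruise off; pass (2, -3)
  [3] dock on (inhibit); wire := none
  output none
tick 2:
  [0] follow_wall off; wire := none
  [1] halt on (suppress); wire := (2, -3)
  [2] cruise off; pass (2, -3)
  [3] dock on (inhibit); wire := none
  output none
tick 3:
  [0] follow_wall on; wire := (-3, 1)
  [1] halt on (suppress); wire := (2, -3)
  [2] cruise off; pass (2, -3)
  [3] dock off; pass (2, -3)
  output (2, -3)

-2 3
none
none
2 -3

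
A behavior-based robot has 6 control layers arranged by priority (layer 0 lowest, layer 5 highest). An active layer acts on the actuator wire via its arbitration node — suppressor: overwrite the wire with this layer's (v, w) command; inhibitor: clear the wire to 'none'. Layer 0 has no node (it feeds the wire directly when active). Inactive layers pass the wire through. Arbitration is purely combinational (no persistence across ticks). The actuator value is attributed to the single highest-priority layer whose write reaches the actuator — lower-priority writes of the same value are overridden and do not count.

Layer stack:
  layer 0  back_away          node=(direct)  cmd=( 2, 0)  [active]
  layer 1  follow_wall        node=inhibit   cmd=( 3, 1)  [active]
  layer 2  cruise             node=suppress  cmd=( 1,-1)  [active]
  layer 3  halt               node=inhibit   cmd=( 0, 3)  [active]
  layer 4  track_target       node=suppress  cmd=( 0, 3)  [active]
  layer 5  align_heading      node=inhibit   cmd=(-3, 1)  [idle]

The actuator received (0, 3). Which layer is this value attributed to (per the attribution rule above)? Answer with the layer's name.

track_target

[0] back_away on; wire := (2, 0)
[1] follow_wall on (inhibit); wire := none
[2] cruise on (suppress); wire := (1, -1)
[3] halt on (inhibit); wire := none
[4] track_target on (suppress); wire := (0, 3)
[5] align_heading off; pass (0, 3)
output (0, 3)
last writer: layer 4 = track_target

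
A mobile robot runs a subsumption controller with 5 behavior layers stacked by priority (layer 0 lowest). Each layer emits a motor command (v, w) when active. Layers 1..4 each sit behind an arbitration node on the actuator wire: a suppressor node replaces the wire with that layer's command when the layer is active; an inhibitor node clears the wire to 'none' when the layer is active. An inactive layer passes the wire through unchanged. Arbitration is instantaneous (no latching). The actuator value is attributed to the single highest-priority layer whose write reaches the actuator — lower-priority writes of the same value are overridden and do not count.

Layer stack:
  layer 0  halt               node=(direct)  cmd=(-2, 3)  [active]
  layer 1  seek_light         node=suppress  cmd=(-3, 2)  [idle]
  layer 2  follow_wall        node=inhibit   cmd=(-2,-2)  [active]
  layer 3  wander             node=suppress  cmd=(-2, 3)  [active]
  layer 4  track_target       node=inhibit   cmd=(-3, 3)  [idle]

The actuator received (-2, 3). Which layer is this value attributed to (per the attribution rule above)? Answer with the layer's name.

wander

L0 halt: active, feeds wire = (-2, 3)
L1 seek_light: idle → wire stays (-2, 3)
L2 follow_wall: active, inhibitor → wire = none
L3 wander: active, suppressor → wire = (-2, 3)
L4 track_target: idle → wire stays (-2, 3)
actuator = (-2, 3)
last writer: layer 3 = wander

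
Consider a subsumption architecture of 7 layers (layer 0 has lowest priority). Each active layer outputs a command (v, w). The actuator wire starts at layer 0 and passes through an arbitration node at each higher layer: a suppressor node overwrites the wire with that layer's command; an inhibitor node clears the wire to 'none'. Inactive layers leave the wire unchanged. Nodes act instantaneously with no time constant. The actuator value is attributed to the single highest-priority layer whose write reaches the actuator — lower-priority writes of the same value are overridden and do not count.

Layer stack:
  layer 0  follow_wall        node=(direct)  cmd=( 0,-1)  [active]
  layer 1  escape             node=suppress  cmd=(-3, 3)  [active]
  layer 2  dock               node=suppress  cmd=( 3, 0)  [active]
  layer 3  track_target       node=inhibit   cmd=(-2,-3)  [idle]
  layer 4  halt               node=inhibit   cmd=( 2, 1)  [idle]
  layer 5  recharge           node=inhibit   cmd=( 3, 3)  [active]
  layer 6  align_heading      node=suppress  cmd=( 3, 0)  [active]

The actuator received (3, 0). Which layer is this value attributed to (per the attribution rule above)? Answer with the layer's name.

align_heading

[0] follow_wall on; wire := (0, -1)
[1] escape on (suppress); wire := (-3, 3)
[2] dock on (suppress); wire := (3, 0)
[3] track_target off; pass (3, 0)
[4] halt off; pass (3, 0)
[5] recharge on (inhibit); wire := none
[6] align_heading on (suppress); wire := (3, 0)
output (3, 0)
last writer: layer 6 = align_heading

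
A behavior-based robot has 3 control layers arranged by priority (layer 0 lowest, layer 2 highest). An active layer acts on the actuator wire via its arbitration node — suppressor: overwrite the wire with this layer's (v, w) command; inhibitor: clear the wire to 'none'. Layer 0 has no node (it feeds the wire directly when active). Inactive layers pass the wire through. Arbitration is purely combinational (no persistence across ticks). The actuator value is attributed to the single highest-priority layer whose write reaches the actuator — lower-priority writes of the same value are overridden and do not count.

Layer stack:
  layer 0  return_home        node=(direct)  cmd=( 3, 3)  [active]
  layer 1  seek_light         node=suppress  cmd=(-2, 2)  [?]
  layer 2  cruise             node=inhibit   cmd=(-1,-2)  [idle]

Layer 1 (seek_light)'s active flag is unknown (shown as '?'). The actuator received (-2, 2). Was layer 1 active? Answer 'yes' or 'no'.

If layer 1 is active=yes:
  actuator would be (-2, 2)
If layer 1 is active=no:
  actuator would be (3, 3)
Observed (-2, 2), so layer 1 was active.

yes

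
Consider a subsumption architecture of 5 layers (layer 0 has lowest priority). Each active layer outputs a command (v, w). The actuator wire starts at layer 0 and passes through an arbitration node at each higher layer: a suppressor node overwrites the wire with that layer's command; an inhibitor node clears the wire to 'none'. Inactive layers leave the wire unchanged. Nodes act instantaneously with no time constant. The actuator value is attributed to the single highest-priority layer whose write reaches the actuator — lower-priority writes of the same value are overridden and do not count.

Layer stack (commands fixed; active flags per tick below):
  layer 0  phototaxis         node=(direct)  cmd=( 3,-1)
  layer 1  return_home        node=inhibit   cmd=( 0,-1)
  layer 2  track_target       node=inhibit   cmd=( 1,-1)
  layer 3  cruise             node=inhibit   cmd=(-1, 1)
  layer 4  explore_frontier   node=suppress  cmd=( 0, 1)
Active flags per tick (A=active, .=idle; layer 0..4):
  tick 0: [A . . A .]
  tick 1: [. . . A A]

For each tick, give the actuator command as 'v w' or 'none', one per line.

none
0 1

tick 0:
  L0 phototaxis: active, feeds wire = (3, -1)
  L1 return_home: idle → wire stays (3, -1)
  L2 track_target: idle → wire stays (3, -1)
  L3 cruise: active, inhibitor → wire = none
  L4 explore_frontier: idle → wire stays none
  actuator = none
tick 1:
  L0 phototaxis: idle → wire = none
  L1 return_home: idle → wire stays none
  L2 track_target: idle → wire stays none
  L3 cruise: active, inhibitor → wire = none
  L4 explore_frontier: active, suppressor → wire = (0, 1)
  actuator = (0, 1)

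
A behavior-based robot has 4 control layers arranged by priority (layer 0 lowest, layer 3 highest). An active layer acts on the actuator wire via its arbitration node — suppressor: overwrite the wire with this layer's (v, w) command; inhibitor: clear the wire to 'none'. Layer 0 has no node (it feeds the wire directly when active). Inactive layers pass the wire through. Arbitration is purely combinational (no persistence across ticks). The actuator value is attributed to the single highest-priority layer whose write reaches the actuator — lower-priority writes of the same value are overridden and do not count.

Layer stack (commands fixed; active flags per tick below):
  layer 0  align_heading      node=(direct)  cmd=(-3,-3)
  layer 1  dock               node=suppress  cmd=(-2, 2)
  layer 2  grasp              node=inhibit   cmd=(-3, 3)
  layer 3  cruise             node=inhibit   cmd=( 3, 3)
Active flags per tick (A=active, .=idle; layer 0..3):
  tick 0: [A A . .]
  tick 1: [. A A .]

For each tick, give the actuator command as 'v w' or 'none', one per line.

tick 0:
  [0] align_heading on; wire := (-3, -3)
  [1] dock on (suppress); wire := (-2, 2)
  [2] grasp off; pass (-2, 2)
  [3] cruise off; pass (-2, 2)
  output (-2, 2)
tick 1:
  [0] align_heading off; wire := none
  [1] dock on (suppress); wire := (-2, 2)
  [2] grasp on (inhibit); wire := none
  [3] cruise off; pass none
  output none

-2 2
none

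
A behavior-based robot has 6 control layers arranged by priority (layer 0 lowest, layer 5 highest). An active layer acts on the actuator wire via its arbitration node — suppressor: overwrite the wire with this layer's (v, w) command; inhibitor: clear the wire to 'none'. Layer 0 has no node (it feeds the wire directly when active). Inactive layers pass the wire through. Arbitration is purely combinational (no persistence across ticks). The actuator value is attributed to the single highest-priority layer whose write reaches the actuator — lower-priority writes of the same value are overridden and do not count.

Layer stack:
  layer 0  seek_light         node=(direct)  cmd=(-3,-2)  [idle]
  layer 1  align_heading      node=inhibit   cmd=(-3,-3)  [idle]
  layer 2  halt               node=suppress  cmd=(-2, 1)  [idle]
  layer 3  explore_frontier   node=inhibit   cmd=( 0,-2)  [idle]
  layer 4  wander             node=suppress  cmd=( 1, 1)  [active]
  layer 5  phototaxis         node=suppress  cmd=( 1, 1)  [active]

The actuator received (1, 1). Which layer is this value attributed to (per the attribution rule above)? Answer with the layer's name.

phototaxis

L0 seek_light: idle → wire = none
L1 align_heading: idle → wire stays none
L2 halt: idle → wire stays none
L3 explore_frontier: idle → wire stays none
L4 wander: active, suppressor → wire = (1, 1)
L5 phototaxis: active, suppressor → wire = (1, 1)
actuator = (1, 1)
last writer: layer 5 = phototaxis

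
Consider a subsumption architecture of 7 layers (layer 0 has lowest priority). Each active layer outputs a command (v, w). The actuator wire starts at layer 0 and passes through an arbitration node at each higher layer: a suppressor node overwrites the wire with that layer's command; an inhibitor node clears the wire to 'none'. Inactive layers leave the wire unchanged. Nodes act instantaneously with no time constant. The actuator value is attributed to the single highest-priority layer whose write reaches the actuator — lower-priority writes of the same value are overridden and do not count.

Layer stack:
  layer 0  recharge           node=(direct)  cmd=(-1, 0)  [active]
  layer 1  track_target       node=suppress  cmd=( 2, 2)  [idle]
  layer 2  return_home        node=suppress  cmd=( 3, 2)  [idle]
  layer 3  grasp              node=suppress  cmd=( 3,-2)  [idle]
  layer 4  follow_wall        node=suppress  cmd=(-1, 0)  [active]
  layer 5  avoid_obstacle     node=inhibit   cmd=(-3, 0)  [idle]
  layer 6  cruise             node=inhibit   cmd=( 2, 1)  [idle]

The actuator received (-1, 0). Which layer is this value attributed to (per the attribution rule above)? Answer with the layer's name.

layer 0 (recharge) active — direct: (-1, 0)
layer 1 (track_target) idle — unchanged: (-1, 0)
layer 2 (return_home) idle — unchanged: (-1, 0)
layer 3 (grasp) idle — unchanged: (-1, 0)
layer 4 (follow_wall) active — suppresses: (-1, 0)
layer 5 (avoid_obstacle) idle — unchanged: (-1, 0)
layer 6 (cruise) idle — unchanged: (-1, 0)
→ actuator (-1, 0)
last writer: layer 4 = follow_wall

follow_wall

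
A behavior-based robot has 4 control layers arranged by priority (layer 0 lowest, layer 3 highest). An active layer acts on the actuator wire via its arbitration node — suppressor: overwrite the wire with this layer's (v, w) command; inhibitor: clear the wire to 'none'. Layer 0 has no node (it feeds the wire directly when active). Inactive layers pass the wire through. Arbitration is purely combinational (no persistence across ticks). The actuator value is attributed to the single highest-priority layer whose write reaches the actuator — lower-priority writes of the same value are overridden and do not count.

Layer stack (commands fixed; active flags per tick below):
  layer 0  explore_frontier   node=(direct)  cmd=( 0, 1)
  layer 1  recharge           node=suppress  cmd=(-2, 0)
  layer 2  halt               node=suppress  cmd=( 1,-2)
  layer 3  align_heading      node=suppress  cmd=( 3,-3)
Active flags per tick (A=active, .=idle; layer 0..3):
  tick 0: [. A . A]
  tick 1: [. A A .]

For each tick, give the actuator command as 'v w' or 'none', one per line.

tick 0:
  L0 explore_frontier: idle → wire = none
  L1 recharge: active, suppressor → wire = (-2, 0)
  L2 halt: idle → wire stays (-2, 0)
  L3 align_heading: active, suppressor → wire = (3, -3)
  actuator = (3, -3)
tick 1:
  L0 explore_frontier: idle → wire = none
  L1 recharge: active, suppressor → wire = (-2, 0)
  L2 halt: active, suppressor → wire = (1, -2)
  L3 align_heading: idle → wire stays (1, -2)
  actuator = (1, -2)

3 -3
1 -2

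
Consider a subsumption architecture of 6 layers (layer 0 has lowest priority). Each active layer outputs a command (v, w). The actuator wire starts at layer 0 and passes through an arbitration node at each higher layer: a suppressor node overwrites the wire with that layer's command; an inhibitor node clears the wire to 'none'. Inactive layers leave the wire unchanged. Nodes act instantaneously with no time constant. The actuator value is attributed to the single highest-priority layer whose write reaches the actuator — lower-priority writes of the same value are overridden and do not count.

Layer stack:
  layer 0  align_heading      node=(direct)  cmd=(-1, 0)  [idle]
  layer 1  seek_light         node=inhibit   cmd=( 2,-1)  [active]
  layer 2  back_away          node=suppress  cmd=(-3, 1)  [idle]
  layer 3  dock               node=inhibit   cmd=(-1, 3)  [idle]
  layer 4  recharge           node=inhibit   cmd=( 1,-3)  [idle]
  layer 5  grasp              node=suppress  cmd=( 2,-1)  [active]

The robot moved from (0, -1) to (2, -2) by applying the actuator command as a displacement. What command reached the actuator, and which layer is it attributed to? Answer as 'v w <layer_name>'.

2 -1 grasp

displacement = (2, -2) − (0, -1) = (2, -1)
[0] align_heading off; wire := none
[1] seek_light on (inhibit); wire := none
[2] back_away off; pass none
[3] dock off; pass none
[4] recharge off; pass none
[5] grasp on (suppress); wire := (2, -1)
output (2, -1) — from layer 5 (grasp)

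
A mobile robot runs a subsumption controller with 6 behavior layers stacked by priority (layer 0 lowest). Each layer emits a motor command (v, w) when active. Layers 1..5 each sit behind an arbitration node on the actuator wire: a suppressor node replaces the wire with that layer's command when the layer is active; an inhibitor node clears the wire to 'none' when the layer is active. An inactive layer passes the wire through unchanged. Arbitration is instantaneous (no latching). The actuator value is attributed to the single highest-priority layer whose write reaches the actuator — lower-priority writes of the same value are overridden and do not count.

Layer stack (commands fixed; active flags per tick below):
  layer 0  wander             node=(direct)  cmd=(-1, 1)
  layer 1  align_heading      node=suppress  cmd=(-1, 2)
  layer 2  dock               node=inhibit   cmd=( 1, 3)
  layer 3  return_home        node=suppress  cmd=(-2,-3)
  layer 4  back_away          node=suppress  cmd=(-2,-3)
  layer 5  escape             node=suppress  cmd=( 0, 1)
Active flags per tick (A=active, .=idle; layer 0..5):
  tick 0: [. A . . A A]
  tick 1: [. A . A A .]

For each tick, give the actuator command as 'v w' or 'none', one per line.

0 1
-2 -3

tick 0:
  L0 wander: idle → wire = none
  L1 align_heading: active, suppressor → wire = (-1, 2)
  L2 dock: idle → wire stays (-1, 2)
  L3 return_home: idle → wire stays (-1, 2)
  L4 back_away: active, suppressor → wire = (-2, -3)
  L5 escape: active, suppressor → wire = (0, 1)
  actuator = (0, 1)
tick 1:
  L0 wander: idle → wire = none
  L1 align_heading: active, suppressor → wire = (-1, 2)
  L2 dock: idle → wire stays (-1, 2)
  L3 return_home: active, suppressor → wire = (-2, -3)
  L4 back_away: active, suppressor → wire = (-2, -3)
  L5 escape: idle → wire stays (-2, -3)
  actuator = (-2, -3)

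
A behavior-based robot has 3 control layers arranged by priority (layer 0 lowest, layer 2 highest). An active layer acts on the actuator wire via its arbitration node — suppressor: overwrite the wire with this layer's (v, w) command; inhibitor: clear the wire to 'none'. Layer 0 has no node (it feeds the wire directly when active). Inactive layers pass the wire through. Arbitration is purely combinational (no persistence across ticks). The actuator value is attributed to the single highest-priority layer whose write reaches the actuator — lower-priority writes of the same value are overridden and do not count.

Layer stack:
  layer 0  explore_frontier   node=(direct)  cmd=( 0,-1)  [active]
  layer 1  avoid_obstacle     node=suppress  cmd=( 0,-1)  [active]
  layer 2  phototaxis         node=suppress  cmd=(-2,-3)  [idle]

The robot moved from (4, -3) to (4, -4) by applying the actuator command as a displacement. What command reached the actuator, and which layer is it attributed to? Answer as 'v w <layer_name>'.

displacement = (4, -4) − (4, -3) = (0, -1)
L0 explore_frontier: active, feeds wire = (0, -1)
L1 avoid_obstacle: active, suppressor → wire = (0, -1)
L2 phototaxis: idle → wire stays (0, -1)
actuator = (0, -1) — from layer 1 (avoid_obstacle)

0 -1 avoid_obstacle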